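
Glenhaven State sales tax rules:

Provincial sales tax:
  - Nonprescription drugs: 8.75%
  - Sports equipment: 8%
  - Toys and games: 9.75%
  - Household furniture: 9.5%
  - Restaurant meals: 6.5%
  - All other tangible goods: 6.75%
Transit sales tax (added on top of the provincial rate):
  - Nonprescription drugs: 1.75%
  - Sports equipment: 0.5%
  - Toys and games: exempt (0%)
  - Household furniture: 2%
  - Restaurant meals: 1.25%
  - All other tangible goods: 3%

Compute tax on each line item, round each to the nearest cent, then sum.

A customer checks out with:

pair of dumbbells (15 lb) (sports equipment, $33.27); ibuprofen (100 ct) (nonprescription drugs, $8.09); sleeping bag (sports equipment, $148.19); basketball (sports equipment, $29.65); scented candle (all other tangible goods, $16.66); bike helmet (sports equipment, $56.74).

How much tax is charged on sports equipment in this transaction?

Pair of dumbbells (15 lb) $33.27: sports equipment → 8% + 0.5% transit = 8.5% → $2.83
Sleeping bag $148.19: sports equipment → 8% + 0.5% transit = 8.5% → $12.60
Basketball $29.65: sports equipment → 8% + 0.5% transit = 8.5% → $2.52
Bike helmet $56.74: sports equipment → 8% + 0.5% transit = 8.5% → $4.82
Tax on sports equipment = $2.83 + $12.60 + $2.52 + $4.82 = $22.77

$22.77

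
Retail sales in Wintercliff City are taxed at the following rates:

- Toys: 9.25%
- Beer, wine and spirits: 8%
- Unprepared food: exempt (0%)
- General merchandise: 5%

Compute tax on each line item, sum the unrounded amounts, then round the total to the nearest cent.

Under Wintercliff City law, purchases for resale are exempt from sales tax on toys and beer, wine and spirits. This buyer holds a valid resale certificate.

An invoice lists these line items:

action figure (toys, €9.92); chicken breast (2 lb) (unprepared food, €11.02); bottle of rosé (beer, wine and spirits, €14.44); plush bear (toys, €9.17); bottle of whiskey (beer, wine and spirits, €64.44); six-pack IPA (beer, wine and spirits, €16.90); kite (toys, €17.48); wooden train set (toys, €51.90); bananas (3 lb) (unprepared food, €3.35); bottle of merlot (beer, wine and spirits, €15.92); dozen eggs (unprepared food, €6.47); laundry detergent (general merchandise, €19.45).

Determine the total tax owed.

€0.97

Action figure €9.92: toys, buyer-exempt → 0% → €0.00
Chicken breast (2 lb) €11.02: unprepared food → 0% → €0.00
Bottle of rosé €14.44: beer, wine and spirits, buyer-exempt → 0% → €0.00
Plush bear €9.17: toys, buyer-exempt → 0% → €0.00
Bottle of whiskey €64.44: beer, wine and spirits, buyer-exempt → 0% → €0.00
Six-pack IPA €16.90: beer, wine and spirits, buyer-exempt → 0% → €0.00
Kite €17.48: toys, buyer-exempt → 0% → €0.00
Wooden train set €51.90: toys, buyer-exempt → 0% → €0.00
Bananas (3 lb) €3.35: unprepared food → 0% → €0.00
Bottle of merlot €15.92: beer, wine and spirits, buyer-exempt → 0% → €0.00
Dozen eggs €6.47: unprepared food → 0% → €0.00
Laundry detergent €19.45: general merchandise → 5% → €0.9725
Unrounded tax sum = €0.9725 → €0.97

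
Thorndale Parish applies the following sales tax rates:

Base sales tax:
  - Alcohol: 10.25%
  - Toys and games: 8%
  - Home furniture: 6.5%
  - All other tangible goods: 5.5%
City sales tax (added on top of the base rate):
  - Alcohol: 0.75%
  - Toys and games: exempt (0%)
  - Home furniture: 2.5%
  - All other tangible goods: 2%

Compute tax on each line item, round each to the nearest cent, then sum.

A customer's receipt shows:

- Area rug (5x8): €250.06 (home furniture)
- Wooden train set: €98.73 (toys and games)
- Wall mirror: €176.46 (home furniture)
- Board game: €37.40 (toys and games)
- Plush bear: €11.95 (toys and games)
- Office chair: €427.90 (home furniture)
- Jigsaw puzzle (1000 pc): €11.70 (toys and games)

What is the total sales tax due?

€89.69

Area rug (5x8) €250.06: home furniture → 6.5% + 2.5% city = 9% → €22.51
Wooden train set €98.73: toys and games → 8% + 0% city = 8% → €7.90
Wall mirror €176.46: home furniture → 6.5% + 2.5% city = 9% → €15.88
Board game €37.40: toys and games → 8% + 0% city = 8% → €2.99
Plush bear €11.95: toys and games → 8% + 0% city = 8% → €0.96
Office chair €427.90: home furniture → 6.5% + 2.5% city = 9% → €38.51
Jigsaw puzzle (1000 pc) €11.70: toys and games → 8% + 0% city = 8% → €0.94
Total tax = €22.51 + €7.90 + €15.88 + €2.99 + €0.96 + €38.51 + €0.94 = €89.69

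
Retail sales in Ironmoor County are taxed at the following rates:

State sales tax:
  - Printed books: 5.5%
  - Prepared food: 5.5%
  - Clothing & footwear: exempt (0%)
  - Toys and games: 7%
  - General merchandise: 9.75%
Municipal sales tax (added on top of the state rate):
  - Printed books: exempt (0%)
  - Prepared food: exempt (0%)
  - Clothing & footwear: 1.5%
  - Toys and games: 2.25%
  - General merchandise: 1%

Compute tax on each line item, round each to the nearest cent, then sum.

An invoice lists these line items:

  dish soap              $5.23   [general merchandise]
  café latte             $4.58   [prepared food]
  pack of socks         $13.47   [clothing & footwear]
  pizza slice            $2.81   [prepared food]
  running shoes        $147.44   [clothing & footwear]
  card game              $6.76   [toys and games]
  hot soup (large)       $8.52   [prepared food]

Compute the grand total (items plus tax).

Dish soap $5.23: general merchandise → 9.75% + 1% municipal = 10.75% → $0.56
Café latte $4.58: prepared food → 5.5% + 0% municipal = 5.5% → $0.25
Pack of socks $13.47: clothing & footwear → 0% + 1.5% municipal = 1.5% → $0.20
Pizza slice $2.81: prepared food → 5.5% + 0% municipal = 5.5% → $0.15
Running shoes $147.44: clothing & footwear → 0% + 1.5% municipal = 1.5% → $2.21
Card game $6.76: toys and games → 7% + 2.25% municipal = 9.25% → $0.63
Hot soup (large) $8.52: prepared food → 5.5% + 0% municipal = 5.5% → $0.47
Subtotal = $188.81; tax = $4.47; total due = $193.28

$193.28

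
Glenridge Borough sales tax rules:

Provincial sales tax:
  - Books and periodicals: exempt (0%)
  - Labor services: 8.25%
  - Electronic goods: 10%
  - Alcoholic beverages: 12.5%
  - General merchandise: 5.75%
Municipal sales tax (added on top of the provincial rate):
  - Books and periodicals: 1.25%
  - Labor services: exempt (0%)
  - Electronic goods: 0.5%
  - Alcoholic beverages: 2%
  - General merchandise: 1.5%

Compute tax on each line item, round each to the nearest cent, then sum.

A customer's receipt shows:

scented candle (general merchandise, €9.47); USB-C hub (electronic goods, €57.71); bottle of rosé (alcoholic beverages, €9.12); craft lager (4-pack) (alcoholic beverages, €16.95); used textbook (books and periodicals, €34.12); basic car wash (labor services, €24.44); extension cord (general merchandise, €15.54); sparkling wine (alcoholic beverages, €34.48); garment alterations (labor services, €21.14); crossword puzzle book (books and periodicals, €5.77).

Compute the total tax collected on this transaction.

Scented candle €9.47: general merchandise → 5.75% + 1.5% municipal = 7.25% → €0.69
USB-C hub €57.71: electronic goods → 10% + 0.5% municipal = 10.5% → €6.06
Bottle of rosé €9.12: alcoholic beverages → 12.5% + 2% municipal = 14.5% → €1.32
Craft lager (4-pack) €16.95: alcoholic beverages → 12.5% + 2% municipal = 14.5% → €2.46
Used textbook €34.12: books and periodicals → 0% + 1.25% municipal = 1.25% → €0.43
Basic car wash €24.44: labor services → 8.25% + 0% municipal = 8.25% → €2.02
Extension cord €15.54: general merchandise → 5.75% + 1.5% municipal = 7.25% → €1.13
Sparkling wine €34.48: alcoholic beverages → 12.5% + 2% municipal = 14.5% → €5.00
Garment alterations €21.14: labor services → 8.25% + 0% municipal = 8.25% → €1.74
Crossword puzzle book €5.77: books and periodicals → 0% + 1.25% municipal = 1.25% → €0.07
Total tax = €0.69 + €6.06 + €1.32 + €2.46 + €0.43 + €2.02 + €1.13 + €5.00 + €1.74 + €0.07 = €20.92

€20.92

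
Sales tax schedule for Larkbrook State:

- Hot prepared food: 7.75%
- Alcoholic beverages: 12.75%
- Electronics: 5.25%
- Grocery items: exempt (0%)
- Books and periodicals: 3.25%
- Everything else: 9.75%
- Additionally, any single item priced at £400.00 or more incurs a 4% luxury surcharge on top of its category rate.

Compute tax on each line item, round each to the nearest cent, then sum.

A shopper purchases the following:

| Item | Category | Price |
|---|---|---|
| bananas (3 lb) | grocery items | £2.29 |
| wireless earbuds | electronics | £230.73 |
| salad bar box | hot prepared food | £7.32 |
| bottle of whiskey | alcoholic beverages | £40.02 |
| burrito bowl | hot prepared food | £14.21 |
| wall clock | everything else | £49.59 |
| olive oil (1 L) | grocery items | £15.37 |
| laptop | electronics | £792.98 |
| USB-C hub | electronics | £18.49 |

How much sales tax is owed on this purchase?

£98.04

Bananas (3 lb) £2.29: grocery items → 0% → £0.00
Wireless earbuds £230.73: electronics → 5.25% → £12.11
Salad bar box £7.32: hot prepared food → 7.75% → £0.57
Bottle of whiskey £40.02: alcoholic beverages → 12.75% → £5.10
Burrito bowl £14.21: hot prepared food → 7.75% → £1.10
Wall clock £49.59: everything else → 9.75% → £4.84
Olive oil (1 L) £15.37: grocery items → 0% → £0.00
Laptop £792.98: electronics → 5.25% + 4% surcharge = 9.25% → £73.35
USB-C hub £18.49: electronics → 5.25% → £0.97
Total tax = £12.11 + £0.57 + £5.10 + £1.10 + £4.84 + £73.35 + £0.97 = £98.04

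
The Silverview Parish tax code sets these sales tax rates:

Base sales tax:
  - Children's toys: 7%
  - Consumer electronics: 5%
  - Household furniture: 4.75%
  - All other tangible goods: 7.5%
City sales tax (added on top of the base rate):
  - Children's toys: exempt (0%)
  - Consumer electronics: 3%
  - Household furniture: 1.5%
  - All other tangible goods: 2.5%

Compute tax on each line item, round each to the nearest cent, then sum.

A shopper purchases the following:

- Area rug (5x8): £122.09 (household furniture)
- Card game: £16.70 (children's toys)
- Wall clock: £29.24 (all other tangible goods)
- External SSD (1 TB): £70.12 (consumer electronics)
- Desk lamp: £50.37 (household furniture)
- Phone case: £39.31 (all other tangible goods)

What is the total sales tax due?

£24.41

Area rug (5x8) £122.09: household furniture → 4.75% + 1.5% city = 6.25% → £7.63
Card game £16.70: children's toys → 7% + 0% city = 7% → £1.17
Wall clock £29.24: all other tangible goods → 7.5% + 2.5% city = 10% → £2.92
External SSD (1 TB) £70.12: consumer electronics → 5% + 3% city = 8% → £5.61
Desk lamp £50.37: household furniture → 4.75% + 1.5% city = 6.25% → £3.15
Phone case £39.31: all other tangible goods → 7.5% + 2.5% city = 10% → £3.93
Total tax = £7.63 + £1.17 + £2.92 + £5.61 + £3.15 + £3.93 = £24.41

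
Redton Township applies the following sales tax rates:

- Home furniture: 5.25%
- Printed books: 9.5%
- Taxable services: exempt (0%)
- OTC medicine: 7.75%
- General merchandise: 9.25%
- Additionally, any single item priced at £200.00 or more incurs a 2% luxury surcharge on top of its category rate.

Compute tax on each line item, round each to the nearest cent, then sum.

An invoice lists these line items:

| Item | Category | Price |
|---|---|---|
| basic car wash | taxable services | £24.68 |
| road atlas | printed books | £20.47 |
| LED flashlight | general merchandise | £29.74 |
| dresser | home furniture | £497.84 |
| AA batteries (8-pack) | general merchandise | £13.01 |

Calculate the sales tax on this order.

£41.98

Basic car wash £24.68: taxable services → 0% → £0.00
Road atlas £20.47: printed books → 9.5% → £1.94
LED flashlight £29.74: general merchandise → 9.25% → £2.75
Dresser £497.84: home furniture → 5.25% + 2% surcharge = 7.25% → £36.09
AA batteries (8-pack) £13.01: general merchandise → 9.25% → £1.20
Total tax = £1.94 + £2.75 + £36.09 + £1.20 = £41.98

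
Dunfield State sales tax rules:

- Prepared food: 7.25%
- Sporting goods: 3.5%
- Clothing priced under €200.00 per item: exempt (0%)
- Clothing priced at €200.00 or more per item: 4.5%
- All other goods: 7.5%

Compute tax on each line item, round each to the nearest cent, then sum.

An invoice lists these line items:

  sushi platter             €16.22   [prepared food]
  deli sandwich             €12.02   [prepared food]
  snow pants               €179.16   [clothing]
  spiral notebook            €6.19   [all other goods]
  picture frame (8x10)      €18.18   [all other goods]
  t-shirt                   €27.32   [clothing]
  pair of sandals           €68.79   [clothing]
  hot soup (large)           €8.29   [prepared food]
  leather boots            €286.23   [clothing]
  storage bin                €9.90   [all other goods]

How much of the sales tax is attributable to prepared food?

Sushi platter €16.22: prepared food → 7.25% → €1.18
Deli sandwich €12.02: prepared food → 7.25% → €0.87
Hot soup (large) €8.29: prepared food → 7.25% → €0.60
Tax on prepared food = €1.18 + €0.87 + €0.60 = €2.65

€2.65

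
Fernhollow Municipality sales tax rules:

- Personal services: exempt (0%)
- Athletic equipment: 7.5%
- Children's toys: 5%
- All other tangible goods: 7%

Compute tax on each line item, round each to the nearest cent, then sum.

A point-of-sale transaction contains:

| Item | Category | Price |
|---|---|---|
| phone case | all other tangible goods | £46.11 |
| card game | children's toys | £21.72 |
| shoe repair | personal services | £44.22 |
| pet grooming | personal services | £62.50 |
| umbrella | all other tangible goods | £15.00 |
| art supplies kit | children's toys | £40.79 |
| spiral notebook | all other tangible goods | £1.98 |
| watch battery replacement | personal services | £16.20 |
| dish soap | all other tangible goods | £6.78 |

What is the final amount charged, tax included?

Phone case £46.11: all other tangible goods → 7% → £3.23
Card game £21.72: children's toys → 5% → £1.09
Shoe repair £44.22: personal services → 0% → £0.00
Pet grooming £62.50: personal services → 0% → £0.00
Umbrella £15.00: all other tangible goods → 7% → £1.05
Art supplies kit £40.79: children's toys → 5% → £2.04
Spiral notebook £1.98: all other tangible goods → 7% → £0.14
Watch battery replacement £16.20: personal services → 0% → £0.00
Dish soap £6.78: all other tangible goods → 7% → £0.47
Subtotal = £255.30; tax = £8.02; total due = £263.32

£263.32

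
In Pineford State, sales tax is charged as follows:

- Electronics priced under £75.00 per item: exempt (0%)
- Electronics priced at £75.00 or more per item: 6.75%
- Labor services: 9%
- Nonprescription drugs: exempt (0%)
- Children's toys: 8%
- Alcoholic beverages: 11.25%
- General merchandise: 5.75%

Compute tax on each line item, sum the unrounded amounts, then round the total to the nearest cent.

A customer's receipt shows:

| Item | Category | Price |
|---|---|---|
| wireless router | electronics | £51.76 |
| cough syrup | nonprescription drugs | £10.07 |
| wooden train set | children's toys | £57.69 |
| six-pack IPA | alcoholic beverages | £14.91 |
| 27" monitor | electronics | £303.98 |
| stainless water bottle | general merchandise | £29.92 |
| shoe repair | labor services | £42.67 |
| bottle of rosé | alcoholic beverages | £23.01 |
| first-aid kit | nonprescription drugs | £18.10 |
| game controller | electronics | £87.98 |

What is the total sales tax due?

Wireless router £51.76: electronics, under £75.00 → 0% → £0.00
Cough syrup £10.07: nonprescription drugs → 0% → £0.00
Wooden train set £57.69: children's toys → 8% → £4.6152
Six-pack IPA £14.91: alcoholic beverages → 11.25% → £1.677375
27" monitor £303.98: electronics, £75.00 or more → 6.75% → £20.51865
Stainless water bottle £29.92: general merchandise → 5.75% → £1.7204
Shoe repair £42.67: labor services → 9% → £3.8403
Bottle of rosé £23.01: alcoholic beverages → 11.25% → £2.588625
First-aid kit £18.10: nonprescription drugs → 0% → £0.00
Game controller £87.98: electronics, £75.00 or more → 6.75% → £5.93865
Unrounded tax sum = £40.8992 → £40.90

£40.90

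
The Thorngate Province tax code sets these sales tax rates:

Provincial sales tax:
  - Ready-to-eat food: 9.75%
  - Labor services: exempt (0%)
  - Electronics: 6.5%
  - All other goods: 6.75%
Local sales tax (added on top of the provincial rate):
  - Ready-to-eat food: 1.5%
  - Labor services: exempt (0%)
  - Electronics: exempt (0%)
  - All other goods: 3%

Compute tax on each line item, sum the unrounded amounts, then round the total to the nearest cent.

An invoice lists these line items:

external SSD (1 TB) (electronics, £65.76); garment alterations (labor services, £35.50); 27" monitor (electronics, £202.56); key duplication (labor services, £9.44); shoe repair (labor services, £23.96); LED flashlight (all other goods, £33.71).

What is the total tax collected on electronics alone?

£17.44

External SSD (1 TB) £65.76: electronics → 6.5% + 0% local = 6.5% → £4.2744
27" monitor £202.56: electronics → 6.5% + 0% local = 6.5% → £13.1664
Tax on electronics: unrounded sum = £17.4408 → £17.44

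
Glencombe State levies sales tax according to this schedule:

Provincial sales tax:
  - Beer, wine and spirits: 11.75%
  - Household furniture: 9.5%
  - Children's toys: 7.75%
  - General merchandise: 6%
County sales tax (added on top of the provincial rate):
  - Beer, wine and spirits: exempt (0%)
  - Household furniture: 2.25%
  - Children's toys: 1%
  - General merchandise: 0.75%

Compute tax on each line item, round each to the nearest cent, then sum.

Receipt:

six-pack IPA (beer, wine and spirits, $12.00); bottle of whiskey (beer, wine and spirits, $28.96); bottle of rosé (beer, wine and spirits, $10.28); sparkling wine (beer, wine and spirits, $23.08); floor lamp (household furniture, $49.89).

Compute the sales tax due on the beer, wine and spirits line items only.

Six-pack IPA $12.00: beer, wine and spirits → 11.75% + 0% county = 11.75% → $1.41
Bottle of whiskey $28.96: beer, wine and spirits → 11.75% + 0% county = 11.75% → $3.40
Bottle of rosé $10.28: beer, wine and spirits → 11.75% + 0% county = 11.75% → $1.21
Sparkling wine $23.08: beer, wine and spirits → 11.75% + 0% county = 11.75% → $2.71
Tax on beer, wine and spirits = $1.41 + $3.40 + $1.21 + $2.71 = $8.73

$8.73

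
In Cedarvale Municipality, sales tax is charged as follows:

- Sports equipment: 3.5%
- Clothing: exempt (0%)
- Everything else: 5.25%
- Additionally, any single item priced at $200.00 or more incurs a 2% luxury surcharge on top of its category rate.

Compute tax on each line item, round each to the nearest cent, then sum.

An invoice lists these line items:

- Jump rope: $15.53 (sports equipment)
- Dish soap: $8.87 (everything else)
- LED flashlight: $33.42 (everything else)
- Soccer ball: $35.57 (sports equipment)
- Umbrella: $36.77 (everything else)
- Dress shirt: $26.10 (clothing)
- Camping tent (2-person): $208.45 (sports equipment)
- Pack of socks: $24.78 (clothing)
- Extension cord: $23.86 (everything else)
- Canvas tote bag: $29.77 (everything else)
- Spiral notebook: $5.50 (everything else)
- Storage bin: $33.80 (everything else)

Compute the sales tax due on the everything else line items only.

$9.02

Dish soap $8.87: everything else → 5.25% → $0.47
LED flashlight $33.42: everything else → 5.25% → $1.75
Umbrella $36.77: everything else → 5.25% → $1.93
Extension cord $23.86: everything else → 5.25% → $1.25
Canvas tote bag $29.77: everything else → 5.25% → $1.56
Spiral notebook $5.50: everything else → 5.25% → $0.29
Storage bin $33.80: everything else → 5.25% → $1.77
Tax on everything else = $0.47 + $1.75 + $1.93 + $1.25 + $1.56 + $0.29 + $1.77 = $9.02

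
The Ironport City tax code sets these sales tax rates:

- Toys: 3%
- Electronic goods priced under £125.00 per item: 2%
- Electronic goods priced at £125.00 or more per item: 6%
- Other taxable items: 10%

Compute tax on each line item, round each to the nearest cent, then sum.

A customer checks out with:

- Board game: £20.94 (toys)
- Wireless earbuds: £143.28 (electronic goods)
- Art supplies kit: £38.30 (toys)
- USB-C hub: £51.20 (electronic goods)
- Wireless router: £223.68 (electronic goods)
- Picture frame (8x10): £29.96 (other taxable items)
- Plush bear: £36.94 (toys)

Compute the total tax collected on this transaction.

£28.93

Board game £20.94: toys → 3% → £0.63
Wireless earbuds £143.28: electronic goods, £125.00 or more → 6% → £8.60
Art supplies kit £38.30: toys → 3% → £1.15
USB-C hub £51.20: electronic goods, under £125.00 → 2% → £1.02
Wireless router £223.68: electronic goods, £125.00 or more → 6% → £13.42
Picture frame (8x10) £29.96: other taxable items → 10% → £3.00
Plush bear £36.94: toys → 3% → £1.11
Total tax = £0.63 + £8.60 + £1.15 + £1.02 + £13.42 + £3.00 + £1.11 = £28.93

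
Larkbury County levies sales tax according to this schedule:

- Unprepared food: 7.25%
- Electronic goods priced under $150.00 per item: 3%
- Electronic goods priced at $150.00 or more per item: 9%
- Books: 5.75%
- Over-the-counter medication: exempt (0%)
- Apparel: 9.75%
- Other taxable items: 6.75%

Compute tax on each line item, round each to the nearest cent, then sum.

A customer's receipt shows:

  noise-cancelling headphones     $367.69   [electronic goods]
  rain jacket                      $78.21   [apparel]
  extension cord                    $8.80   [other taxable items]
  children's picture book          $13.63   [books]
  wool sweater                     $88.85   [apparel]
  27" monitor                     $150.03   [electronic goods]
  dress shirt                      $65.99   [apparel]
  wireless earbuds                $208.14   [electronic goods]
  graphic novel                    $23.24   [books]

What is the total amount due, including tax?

$1095.33

Noise-cancelling headphones $367.69: electronic goods, $150.00 or more → 9% → $33.09
Rain jacket $78.21: apparel → 9.75% → $7.63
Extension cord $8.80: other taxable items → 6.75% → $0.59
Children's picture book $13.63: books → 5.75% → $0.78
Wool sweater $88.85: apparel → 9.75% → $8.66
27" monitor $150.03: electronic goods, $150.00 or more → 9% → $13.50
Dress shirt $65.99: apparel → 9.75% → $6.43
Wireless earbuds $208.14: electronic goods, $150.00 or more → 9% → $18.73
Graphic novel $23.24: books → 5.75% → $1.34
Subtotal = $1004.58; tax = $90.75; total due = $1095.33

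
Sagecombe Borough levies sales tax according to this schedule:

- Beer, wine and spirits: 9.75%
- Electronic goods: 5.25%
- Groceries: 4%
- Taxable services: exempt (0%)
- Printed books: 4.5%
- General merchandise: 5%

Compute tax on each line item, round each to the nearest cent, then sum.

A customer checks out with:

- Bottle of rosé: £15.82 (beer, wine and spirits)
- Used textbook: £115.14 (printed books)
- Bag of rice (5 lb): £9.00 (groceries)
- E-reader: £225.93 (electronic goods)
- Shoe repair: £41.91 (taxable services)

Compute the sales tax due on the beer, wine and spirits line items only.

Bottle of rosé £15.82: beer, wine and spirits → 9.75% → £1.54
Tax on beer, wine and spirits = £1.54

£1.54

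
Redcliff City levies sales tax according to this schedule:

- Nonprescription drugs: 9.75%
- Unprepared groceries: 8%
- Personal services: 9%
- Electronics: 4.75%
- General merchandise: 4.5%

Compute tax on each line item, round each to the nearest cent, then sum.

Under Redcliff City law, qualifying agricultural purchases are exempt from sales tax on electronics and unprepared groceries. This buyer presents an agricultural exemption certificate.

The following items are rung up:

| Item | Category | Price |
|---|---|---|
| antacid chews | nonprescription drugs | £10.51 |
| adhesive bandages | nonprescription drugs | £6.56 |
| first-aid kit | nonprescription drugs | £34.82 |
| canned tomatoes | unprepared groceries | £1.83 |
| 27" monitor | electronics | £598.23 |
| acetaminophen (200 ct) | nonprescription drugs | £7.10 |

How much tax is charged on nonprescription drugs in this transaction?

Antacid chews £10.51: nonprescription drugs → 9.75% → £1.02
Adhesive bandages £6.56: nonprescription drugs → 9.75% → £0.64
First-aid kit £34.82: nonprescription drugs → 9.75% → £3.39
Acetaminophen (200 ct) £7.10: nonprescription drugs → 9.75% → £0.69
Tax on nonprescription drugs = £1.02 + £0.64 + £3.39 + £0.69 = £5.74

£5.74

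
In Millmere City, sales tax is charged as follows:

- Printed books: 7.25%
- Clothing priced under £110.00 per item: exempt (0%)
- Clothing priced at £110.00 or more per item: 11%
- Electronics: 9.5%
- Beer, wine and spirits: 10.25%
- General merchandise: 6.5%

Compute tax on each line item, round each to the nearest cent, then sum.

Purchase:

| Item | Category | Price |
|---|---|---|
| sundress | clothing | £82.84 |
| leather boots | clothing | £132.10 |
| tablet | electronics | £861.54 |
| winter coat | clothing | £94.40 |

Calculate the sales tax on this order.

£96.38

Sundress £82.84: clothing, under £110.00 → 0% → £0.00
Leather boots £132.10: clothing, £110.00 or more → 11% → £14.53
Tablet £861.54: electronics → 9.5% → £81.85
Winter coat £94.40: clothing, under £110.00 → 0% → £0.00
Total tax = £14.53 + £81.85 = £96.38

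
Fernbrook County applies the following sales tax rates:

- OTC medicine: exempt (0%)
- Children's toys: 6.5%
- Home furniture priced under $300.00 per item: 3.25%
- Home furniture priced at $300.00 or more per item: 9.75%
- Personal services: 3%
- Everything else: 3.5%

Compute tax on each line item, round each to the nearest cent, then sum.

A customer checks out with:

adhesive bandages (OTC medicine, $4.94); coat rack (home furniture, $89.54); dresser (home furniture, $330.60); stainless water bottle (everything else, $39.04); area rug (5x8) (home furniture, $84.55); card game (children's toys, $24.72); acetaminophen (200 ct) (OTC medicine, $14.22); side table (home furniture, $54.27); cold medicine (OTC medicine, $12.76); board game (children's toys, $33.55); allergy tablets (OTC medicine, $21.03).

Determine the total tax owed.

$44.81

Adhesive bandages $4.94: OTC medicine → 0% → $0.00
Coat rack $89.54: home furniture, under $300.00 → 3.25% → $2.91
Dresser $330.60: home furniture, $300.00 or more → 9.75% → $32.23
Stainless water bottle $39.04: everything else → 3.5% → $1.37
Area rug (5x8) $84.55: home furniture, under $300.00 → 3.25% → $2.75
Card game $24.72: children's toys → 6.5% → $1.61
Acetaminophen (200 ct) $14.22: OTC medicine → 0% → $0.00
Side table $54.27: home furniture, under $300.00 → 3.25% → $1.76
Cold medicine $12.76: OTC medicine → 0% → $0.00
Board game $33.55: children's toys → 6.5% → $2.18
Allergy tablets $21.03: OTC medicine → 0% → $0.00
Total tax = $2.91 + $32.23 + $1.37 + $2.75 + $1.61 + $1.76 + $2.18 = $44.81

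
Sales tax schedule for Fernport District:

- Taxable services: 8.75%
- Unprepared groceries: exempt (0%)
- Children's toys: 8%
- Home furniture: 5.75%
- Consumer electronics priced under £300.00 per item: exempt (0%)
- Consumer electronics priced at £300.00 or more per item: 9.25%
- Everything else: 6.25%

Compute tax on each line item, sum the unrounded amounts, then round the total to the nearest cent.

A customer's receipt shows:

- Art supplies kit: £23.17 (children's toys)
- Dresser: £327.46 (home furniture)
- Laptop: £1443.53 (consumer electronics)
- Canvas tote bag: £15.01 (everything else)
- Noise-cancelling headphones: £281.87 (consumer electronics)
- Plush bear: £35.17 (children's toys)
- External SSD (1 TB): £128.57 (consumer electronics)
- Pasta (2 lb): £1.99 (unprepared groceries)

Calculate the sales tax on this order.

Art supplies kit £23.17: children's toys → 8% → £1.8536
Dresser £327.46: home furniture → 5.75% → £18.82895
Laptop £1443.53: consumer electronics, £300.00 or more → 9.25% → £133.526525
Canvas tote bag £15.01: everything else → 6.25% → £0.938125
Noise-cancelling headphones £281.87: consumer electronics, under £300.00 → 0% → £0.00
Plush bear £35.17: children's toys → 8% → £2.8136
External SSD (1 TB) £128.57: consumer electronics, under £300.00 → 0% → £0.00
Pasta (2 lb) £1.99: unprepared groceries → 0% → £0.00
Unrounded tax sum = £157.9608 → £157.96

£157.96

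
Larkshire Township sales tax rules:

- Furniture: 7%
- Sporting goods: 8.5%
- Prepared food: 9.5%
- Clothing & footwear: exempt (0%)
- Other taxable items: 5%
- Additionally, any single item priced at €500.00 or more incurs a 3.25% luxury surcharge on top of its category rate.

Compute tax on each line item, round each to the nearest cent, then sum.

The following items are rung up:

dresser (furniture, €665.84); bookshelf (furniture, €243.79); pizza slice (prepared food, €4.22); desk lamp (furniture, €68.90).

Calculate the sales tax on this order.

€90.54

Dresser €665.84: furniture → 7% + 3.25% surcharge = 10.25% → €68.25
Bookshelf €243.79: furniture → 7% → €17.07
Pizza slice €4.22: prepared food → 9.5% → €0.40
Desk lamp €68.90: furniture → 7% → €4.82
Total tax = €68.25 + €17.07 + €0.40 + €4.82 = €90.54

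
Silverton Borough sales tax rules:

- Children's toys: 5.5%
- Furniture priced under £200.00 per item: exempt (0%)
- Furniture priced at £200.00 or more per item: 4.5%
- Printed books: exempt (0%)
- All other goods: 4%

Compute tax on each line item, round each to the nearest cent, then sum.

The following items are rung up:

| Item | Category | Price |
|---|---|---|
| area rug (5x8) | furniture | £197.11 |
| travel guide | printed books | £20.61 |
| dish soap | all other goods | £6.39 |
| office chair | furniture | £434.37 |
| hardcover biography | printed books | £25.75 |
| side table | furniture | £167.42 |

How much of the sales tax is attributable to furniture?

£19.55

Area rug (5x8) £197.11: furniture, under £200.00 → 0% → £0.00
Office chair £434.37: furniture, £200.00 or more → 4.5% → £19.55
Side table £167.42: furniture, under £200.00 → 0% → £0.00
Tax on furniture = £0.00 + £19.55 + £0.00 = £19.55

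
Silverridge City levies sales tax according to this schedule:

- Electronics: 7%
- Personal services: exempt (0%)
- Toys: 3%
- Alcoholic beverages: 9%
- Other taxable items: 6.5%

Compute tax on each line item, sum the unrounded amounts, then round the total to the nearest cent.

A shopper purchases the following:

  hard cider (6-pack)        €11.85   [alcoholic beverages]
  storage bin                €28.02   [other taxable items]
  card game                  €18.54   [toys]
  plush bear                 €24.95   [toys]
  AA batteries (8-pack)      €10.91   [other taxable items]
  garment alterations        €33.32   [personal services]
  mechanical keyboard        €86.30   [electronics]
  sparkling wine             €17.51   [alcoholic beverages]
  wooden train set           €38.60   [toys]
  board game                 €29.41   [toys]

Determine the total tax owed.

Hard cider (6-pack) €11.85: alcoholic beverages → 9% → €1.0665
Storage bin €28.02: other taxable items → 6.5% → €1.8213
Card game €18.54: toys → 3% → €0.5562
Plush bear €24.95: toys → 3% → €0.7485
AA batteries (8-pack) €10.91: other taxable items → 6.5% → €0.70915
Garment alterations €33.32: personal services → 0% → €0.00
Mechanical keyboard €86.30: electronics → 7% → €6.041
Sparkling wine €17.51: alcoholic beverages → 9% → €1.5759
Wooden train set €38.60: toys → 3% → €1.158
Board game €29.41: toys → 3% → €0.8823
Unrounded tax sum = €14.55885 → €14.56

€14.56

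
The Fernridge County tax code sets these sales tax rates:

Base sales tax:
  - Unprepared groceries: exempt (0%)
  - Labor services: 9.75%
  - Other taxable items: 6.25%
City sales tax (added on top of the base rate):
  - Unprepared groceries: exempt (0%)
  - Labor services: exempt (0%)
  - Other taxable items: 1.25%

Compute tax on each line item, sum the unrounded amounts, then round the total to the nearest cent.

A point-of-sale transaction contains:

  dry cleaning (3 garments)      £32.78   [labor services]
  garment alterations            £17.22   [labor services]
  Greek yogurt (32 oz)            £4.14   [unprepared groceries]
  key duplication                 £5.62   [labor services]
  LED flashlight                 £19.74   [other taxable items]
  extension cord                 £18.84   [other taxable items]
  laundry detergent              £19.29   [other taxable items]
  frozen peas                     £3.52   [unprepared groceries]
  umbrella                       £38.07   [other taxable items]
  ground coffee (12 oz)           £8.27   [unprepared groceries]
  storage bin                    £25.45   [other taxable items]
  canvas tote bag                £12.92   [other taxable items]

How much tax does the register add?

£15.50

Dry cleaning (3 garments) £32.78: labor services → 9.75% + 0% city = 9.75% → £3.19605
Garment alterations £17.22: labor services → 9.75% + 0% city = 9.75% → £1.67895
Greek yogurt (32 oz) £4.14: unprepared groceries → 0% + 0% city = 0% → £0.00
Key duplication £5.62: labor services → 9.75% + 0% city = 9.75% → £0.54795
LED flashlight £19.74: other taxable items → 6.25% + 1.25% city = 7.5% → £1.4805
Extension cord £18.84: other taxable items → 6.25% + 1.25% city = 7.5% → £1.413
Laundry detergent £19.29: other taxable items → 6.25% + 1.25% city = 7.5% → £1.44675
Frozen peas £3.52: unprepared groceries → 0% + 0% city = 0% → £0.00
Umbrella £38.07: other taxable items → 6.25% + 1.25% city = 7.5% → £2.85525
Ground coffee (12 oz) £8.27: unprepared groceries → 0% + 0% city = 0% → £0.00
Storage bin £25.45: other taxable items → 6.25% + 1.25% city = 7.5% → £1.90875
Canvas tote bag £12.92: other taxable items → 6.25% + 1.25% city = 7.5% → £0.969
Unrounded tax sum = £15.4962 → £15.50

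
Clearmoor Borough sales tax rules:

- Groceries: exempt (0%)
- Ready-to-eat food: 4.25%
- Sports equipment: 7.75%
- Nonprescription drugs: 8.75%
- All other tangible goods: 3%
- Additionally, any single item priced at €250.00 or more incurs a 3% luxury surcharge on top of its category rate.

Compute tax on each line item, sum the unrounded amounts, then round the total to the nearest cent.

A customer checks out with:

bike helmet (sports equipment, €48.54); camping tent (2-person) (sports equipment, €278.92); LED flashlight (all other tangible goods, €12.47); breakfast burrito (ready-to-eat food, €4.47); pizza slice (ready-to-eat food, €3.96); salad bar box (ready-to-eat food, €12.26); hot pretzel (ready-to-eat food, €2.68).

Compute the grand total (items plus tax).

€398.41

Bike helmet €48.54: sports equipment → 7.75% → €3.76185
Camping tent (2-person) €278.92: sports equipment → 7.75% + 3% surcharge = 10.75% → €29.9839
LED flashlight €12.47: all other tangible goods → 3% → €0.3741
Breakfast burrito €4.47: ready-to-eat food → 4.25% → €0.189975
Pizza slice €3.96: ready-to-eat food → 4.25% → €0.1683
Salad bar box €12.26: ready-to-eat food → 4.25% → €0.52105
Hot pretzel €2.68: ready-to-eat food → 4.25% → €0.1139
Subtotal = €363.30; unrounded tax = €35.113075 → €35.11; total due = €398.41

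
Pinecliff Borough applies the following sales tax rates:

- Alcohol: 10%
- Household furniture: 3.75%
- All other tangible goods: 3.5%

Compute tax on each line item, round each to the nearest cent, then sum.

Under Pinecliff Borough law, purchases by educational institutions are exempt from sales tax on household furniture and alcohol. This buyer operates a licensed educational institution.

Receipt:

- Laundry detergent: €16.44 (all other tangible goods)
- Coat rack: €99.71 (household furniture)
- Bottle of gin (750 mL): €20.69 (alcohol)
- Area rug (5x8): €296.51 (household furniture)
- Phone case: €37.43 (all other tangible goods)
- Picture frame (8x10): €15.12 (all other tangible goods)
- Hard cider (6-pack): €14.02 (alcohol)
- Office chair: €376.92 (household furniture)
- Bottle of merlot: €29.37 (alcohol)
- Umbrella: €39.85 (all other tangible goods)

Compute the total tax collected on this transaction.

Laundry detergent €16.44: all other tangible goods → 3.5% → €0.58
Coat rack €99.71: household furniture, buyer-exempt → 0% → €0.00
Bottle of gin (750 mL) €20.69: alcohol, buyer-exempt → 0% → €0.00
Area rug (5x8) €296.51: household furniture, buyer-exempt → 0% → €0.00
Phone case €37.43: all other tangible goods → 3.5% → €1.31
Picture frame (8x10) €15.12: all other tangible goods → 3.5% → €0.53
Hard cider (6-pack) €14.02: alcohol, buyer-exempt → 0% → €0.00
Office chair €376.92: household furniture, buyer-exempt → 0% → €0.00
Bottle of merlot €29.37: alcohol, buyer-exempt → 0% → €0.00
Umbrella €39.85: all other tangible goods → 3.5% → €1.39
Total tax = €0.58 + €1.31 + €0.53 + €1.39 = €3.81

€3.81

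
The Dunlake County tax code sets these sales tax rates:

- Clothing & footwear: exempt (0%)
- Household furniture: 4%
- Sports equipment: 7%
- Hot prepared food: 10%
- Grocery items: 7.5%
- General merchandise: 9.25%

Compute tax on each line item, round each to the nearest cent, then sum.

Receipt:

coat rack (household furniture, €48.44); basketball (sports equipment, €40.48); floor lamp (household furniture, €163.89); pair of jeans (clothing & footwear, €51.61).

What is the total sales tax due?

€11.33

Coat rack €48.44: household furniture → 4% → €1.94
Basketball €40.48: sports equipment → 7% → €2.83
Floor lamp €163.89: household furniture → 4% → €6.56
Pair of jeans €51.61: clothing & footwear → 0% → €0.00
Total tax = €1.94 + €2.83 + €6.56 = €11.33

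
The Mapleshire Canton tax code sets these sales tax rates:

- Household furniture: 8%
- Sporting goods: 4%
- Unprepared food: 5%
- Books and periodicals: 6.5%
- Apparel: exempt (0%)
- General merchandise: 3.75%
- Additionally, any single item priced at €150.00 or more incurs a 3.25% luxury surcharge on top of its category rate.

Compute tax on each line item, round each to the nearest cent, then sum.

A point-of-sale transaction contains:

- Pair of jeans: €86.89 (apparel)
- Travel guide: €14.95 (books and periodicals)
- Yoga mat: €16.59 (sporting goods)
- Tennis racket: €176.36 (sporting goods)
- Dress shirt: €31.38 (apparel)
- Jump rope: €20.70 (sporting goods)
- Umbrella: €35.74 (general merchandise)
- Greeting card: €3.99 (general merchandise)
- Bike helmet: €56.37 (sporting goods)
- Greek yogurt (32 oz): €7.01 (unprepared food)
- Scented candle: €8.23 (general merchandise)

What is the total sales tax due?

€19.65

Pair of jeans €86.89: apparel → 0% → €0.00
Travel guide €14.95: books and periodicals → 6.5% → €0.97
Yoga mat €16.59: sporting goods → 4% → €0.66
Tennis racket €176.36: sporting goods → 4% + 3.25% surcharge = 7.25% → €12.79
Dress shirt €31.38: apparel → 0% → €0.00
Jump rope €20.70: sporting goods → 4% → €0.83
Umbrella €35.74: general merchandise → 3.75% → €1.34
Greeting card €3.99: general merchandise → 3.75% → €0.15
Bike helmet €56.37: sporting goods → 4% → €2.25
Greek yogurt (32 oz) €7.01: unprepared food → 5% → €0.35
Scented candle €8.23: general merchandise → 3.75% → €0.31
Total tax = €0.97 + €0.66 + €12.79 + €0.83 + €1.34 + €0.15 + €2.25 + €0.35 + €0.31 = €19.65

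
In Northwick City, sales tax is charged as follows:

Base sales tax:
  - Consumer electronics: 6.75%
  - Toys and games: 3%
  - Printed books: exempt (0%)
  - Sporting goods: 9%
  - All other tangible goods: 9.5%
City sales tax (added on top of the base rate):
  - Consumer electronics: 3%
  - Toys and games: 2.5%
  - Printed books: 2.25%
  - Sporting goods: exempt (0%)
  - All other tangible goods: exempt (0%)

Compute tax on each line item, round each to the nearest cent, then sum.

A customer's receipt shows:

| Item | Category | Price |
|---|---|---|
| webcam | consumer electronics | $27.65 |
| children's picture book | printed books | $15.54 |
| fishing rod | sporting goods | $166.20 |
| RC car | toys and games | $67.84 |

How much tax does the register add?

$21.74

Webcam $27.65: consumer electronics → 6.75% + 3% city = 9.75% → $2.70
Children's picture book $15.54: printed books → 0% + 2.25% city = 2.25% → $0.35
Fishing rod $166.20: sporting goods → 9% + 0% city = 9% → $14.96
RC car $67.84: toys and games → 3% + 2.5% city = 5.5% → $3.73
Total tax = $2.70 + $0.35 + $14.96 + $3.73 = $21.74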